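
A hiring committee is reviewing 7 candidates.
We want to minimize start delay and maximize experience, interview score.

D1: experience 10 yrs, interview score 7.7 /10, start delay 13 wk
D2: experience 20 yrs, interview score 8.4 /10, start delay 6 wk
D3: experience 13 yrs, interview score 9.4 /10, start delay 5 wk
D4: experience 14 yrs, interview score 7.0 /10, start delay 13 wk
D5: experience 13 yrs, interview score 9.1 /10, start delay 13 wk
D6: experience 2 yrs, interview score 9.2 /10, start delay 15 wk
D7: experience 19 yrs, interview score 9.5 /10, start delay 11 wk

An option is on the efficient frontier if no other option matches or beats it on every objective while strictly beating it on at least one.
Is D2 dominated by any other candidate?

D1: worse on experience (10 vs 20).
D3: worse on experience (13 vs 20).
D4: worse on experience (14 vs 20).
D5: worse on experience (13 vs 20).
D6: worse on experience (2 vs 20).
D7: worse on experience (19 vs 20).
No option is at least as good as D2 on every objective and strictly better on one.

No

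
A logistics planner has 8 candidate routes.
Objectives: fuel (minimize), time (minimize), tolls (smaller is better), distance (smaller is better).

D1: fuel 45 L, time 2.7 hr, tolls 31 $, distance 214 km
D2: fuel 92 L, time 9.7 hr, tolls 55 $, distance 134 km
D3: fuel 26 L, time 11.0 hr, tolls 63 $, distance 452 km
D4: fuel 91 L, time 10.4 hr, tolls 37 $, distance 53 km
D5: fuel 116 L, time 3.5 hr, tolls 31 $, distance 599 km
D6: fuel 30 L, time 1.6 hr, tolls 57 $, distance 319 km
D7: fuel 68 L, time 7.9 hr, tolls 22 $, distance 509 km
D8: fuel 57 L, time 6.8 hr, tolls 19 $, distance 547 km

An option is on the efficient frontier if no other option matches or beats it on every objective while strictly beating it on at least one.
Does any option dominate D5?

D1 vs D5: fuel 45≤116, time 2.7≤3.5, tolls 31≤31, distance 214≤599 — D1 is at least as good on every objective and strictly better on at least one, so D1 dominates D5.

Yes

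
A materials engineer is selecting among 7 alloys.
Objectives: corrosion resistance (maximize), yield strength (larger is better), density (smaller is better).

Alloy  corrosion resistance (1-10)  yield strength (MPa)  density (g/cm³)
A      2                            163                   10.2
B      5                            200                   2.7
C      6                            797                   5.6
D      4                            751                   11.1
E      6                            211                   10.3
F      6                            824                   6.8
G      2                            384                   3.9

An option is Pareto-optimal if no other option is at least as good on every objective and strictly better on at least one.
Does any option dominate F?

A: worse on corrosion resistance (2 vs 6).
B: worse on corrosion resistance (5 vs 6).
C: worse on yield strength (797 vs 824).
D: worse on corrosion resistance (4 vs 6).
E: worse on yield strength (211 vs 824).
G: worse on corrosion resistance (2 vs 6).
No option is at least as good as F on every objective and strictly better on one.

No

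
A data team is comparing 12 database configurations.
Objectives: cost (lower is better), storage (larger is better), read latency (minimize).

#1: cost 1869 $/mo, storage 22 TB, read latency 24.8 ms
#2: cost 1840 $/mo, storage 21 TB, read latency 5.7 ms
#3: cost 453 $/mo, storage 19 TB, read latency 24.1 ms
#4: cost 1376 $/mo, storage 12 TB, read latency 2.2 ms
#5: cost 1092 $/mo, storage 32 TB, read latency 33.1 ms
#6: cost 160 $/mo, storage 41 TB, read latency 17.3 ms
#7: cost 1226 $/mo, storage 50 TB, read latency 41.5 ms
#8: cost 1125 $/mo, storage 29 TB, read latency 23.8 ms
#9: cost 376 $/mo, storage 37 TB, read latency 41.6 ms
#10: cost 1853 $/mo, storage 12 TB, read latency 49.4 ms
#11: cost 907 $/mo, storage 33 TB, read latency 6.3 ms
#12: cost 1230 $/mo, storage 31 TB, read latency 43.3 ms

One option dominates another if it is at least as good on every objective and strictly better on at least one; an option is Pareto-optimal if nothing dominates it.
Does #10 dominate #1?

#10 vs #1: #10 is worse on storage (12 vs 22), so it does not dominate #1.

No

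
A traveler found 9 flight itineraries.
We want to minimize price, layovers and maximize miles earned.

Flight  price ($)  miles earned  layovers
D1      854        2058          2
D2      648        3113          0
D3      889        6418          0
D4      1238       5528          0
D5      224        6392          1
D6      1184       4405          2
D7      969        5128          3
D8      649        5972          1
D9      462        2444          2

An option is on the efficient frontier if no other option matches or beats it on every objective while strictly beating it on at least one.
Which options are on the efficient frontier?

D2, D3, D5

D1: dominated by D2 (price 648≤854, miles earned 3113≥2058, layovers 0≤2).
D2: not dominated.
D3: not dominated (best miles earned).
D4: dominated by D3 (price 889≤1238, miles earned 6418≥5528, layovers 0≤0).
D5: not dominated (best price).
D6: dominated by D3 (price 889≤1184, miles earned 6418≥4405, layovers 0≤2).
D7: dominated by D3 (price 889≤969, miles earned 6418≥5128, layovers 0≤3).
D8: dominated by D5 (price 224≤649, miles earned 6392≥5972, layovers 1≤1).
D9: dominated by D5 (price 224≤462, miles earned 6392≥2444, layovers 1≤2).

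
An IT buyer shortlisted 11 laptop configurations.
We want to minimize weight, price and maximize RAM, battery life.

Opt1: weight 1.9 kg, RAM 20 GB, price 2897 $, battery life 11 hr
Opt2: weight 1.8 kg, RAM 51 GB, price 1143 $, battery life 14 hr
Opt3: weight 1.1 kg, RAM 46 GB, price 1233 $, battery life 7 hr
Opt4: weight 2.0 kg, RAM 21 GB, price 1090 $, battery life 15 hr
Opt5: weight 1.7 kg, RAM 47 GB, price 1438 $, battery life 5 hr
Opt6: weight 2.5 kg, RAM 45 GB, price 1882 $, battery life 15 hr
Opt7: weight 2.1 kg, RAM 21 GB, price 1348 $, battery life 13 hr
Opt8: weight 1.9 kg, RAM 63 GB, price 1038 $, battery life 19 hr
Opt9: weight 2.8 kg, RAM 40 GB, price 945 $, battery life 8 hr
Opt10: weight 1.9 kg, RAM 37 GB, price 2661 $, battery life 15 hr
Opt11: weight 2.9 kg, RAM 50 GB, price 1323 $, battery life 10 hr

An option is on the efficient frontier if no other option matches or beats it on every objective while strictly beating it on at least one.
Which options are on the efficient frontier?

Opt2, Opt3, Opt5, Opt8, Opt9

Opt1: dominated by Opt2 (weight 1.8≤1.9, RAM 51≥20, price 1143≤2897, battery life 14≥11).
Opt2: not dominated.
Opt3: not dominated (best weight).
Opt4: dominated by Opt8 (weight 1.9≤2.0, RAM 63≥21, price 1038≤1090, battery life 19≥15).
Opt5: not dominated.
Opt6: dominated by Opt8 (weight 1.9≤2.5, RAM 63≥45, price 1038≤1882, battery life 19≥15).
Opt7: dominated by Opt2 (weight 1.8≤2.1, RAM 51≥21, price 1143≤1348, battery life 14≥13).
Opt8: not dominated (best RAM).
Opt9: not dominated (best price).
Opt10: dominated by Opt8 (weight 1.9≤1.9, RAM 63≥37, price 1038≤2661, battery life 19≥15).
Opt11: dominated by Opt2 (weight 1.8≤2.9, RAM 51≥50, price 1143≤1323, battery life 14≥10).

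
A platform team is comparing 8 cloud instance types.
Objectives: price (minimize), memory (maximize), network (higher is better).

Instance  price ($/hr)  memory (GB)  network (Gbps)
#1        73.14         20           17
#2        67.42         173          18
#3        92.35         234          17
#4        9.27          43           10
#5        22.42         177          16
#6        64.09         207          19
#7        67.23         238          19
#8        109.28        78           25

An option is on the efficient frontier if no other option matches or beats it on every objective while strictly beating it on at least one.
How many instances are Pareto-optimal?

5

#1: dominated by #2 (price 67.42≤73.14, memory 173≥20, network 18≥17).
#2: dominated by #6 (price 64.09≤67.42, memory 207≥173, network 19≥18).
#3: dominated by #7 (price 67.23≤92.35, memory 238≥234, network 19≥17).
#4: not dominated (best price).
#5: not dominated.
#6: not dominated.
#7: not dominated (best memory).
#8: not dominated (best network).
Pareto-optimal: #4, #5, #6, #7, #8 → 5.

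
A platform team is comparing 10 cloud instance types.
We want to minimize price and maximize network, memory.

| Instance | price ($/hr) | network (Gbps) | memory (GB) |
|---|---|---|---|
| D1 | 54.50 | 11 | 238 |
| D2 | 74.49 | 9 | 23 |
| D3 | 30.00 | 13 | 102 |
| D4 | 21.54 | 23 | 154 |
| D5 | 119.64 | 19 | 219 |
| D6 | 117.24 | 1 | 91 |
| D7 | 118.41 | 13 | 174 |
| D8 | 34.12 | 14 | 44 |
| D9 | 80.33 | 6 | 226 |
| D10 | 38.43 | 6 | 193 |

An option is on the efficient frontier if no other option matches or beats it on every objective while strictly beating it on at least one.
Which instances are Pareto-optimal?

D1, D4, D5, D7, D10

D1: not dominated (best memory).
D2: dominated by D1 (price 54.50≤74.49, network 11≥9, memory 238≥23).
D3: dominated by D4 (price 21.54≤30.00, network 23≥13, memory 154≥102).
D4: not dominated (best price).
D5: not dominated.
D6: dominated by D1 (price 54.50≤117.24, network 11≥1, memory 238≥91).
D7: not dominated.
D8: dominated by D4 (price 21.54≤34.12, network 23≥14, memory 154≥44).
D9: dominated by D1 (price 54.50≤80.33, network 11≥6, memory 238≥226).
D10: not dominated.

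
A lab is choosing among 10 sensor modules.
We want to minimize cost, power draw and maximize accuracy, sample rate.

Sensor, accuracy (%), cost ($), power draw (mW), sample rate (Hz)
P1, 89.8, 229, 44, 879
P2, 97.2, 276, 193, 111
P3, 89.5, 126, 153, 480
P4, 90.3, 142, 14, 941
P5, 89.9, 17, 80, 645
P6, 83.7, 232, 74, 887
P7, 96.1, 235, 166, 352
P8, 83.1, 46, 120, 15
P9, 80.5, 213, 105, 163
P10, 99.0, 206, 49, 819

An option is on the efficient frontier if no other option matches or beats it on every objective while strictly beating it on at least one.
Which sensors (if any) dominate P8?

P5: accuracy 89.9≥83.1, cost 17≤46, power draw 80≤120, sample rate 645≥15 — dominates P8.
Others (P1, P2, P3, P4, P6, P7, P9, P10) are each worse than P8 on at least one objective.

P5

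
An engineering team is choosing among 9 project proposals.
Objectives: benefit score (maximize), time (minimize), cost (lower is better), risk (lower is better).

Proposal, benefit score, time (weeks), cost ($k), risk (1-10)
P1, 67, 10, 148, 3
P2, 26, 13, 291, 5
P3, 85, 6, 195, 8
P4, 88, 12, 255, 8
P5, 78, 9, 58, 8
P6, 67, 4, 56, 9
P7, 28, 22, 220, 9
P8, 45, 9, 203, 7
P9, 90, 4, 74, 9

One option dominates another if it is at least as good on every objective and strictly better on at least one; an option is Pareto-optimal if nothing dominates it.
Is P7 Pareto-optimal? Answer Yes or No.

P1 vs P7: benefit score 67≥28, time 10≤22, cost 148≤220, risk 3≤9 — P1 is at least as good on every objective and strictly better on at least one, so P1 dominates P7.

No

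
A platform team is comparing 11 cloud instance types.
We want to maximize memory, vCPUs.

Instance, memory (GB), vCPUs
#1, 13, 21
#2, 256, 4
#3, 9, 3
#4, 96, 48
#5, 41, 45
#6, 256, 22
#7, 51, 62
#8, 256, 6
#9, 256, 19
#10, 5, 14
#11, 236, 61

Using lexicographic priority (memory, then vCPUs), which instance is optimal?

First maximize memory: best is 256, kept {#2, #6, #8, #9}.
Then maximize vCPUs: best is 22, kept {#6}.

#6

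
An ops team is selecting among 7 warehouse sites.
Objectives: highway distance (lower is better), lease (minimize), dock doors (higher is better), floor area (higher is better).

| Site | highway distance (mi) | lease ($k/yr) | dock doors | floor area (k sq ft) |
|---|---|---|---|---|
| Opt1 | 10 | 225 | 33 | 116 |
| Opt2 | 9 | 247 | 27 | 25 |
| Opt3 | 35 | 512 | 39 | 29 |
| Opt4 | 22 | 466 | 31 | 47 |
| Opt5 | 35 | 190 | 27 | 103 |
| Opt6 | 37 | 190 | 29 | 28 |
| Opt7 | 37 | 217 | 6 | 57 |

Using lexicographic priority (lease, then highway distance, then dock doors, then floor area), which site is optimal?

First minimize lease: best is 190, kept {Opt5, Opt6}.
Then minimize highway distance: best is 35, kept {Opt5}.

Opt5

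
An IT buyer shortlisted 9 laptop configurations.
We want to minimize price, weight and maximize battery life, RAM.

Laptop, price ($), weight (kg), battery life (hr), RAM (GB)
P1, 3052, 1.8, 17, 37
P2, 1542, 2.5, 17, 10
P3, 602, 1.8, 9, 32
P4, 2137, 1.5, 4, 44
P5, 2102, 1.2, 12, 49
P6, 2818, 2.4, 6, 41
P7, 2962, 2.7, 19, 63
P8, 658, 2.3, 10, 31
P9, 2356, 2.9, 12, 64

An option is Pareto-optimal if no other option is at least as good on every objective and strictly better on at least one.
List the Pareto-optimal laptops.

P1, P2, P3, P5, P7, P8, P9

P1: not dominated.
P2: not dominated.
P3: not dominated (best price).
P4: dominated by P5 (price 2102≤2137, weight 1.2≤1.5, battery life 12≥4, RAM 49≥44).
P5: not dominated (best weight).
P6: dominated by P5 (price 2102≤2818, weight 1.2≤2.4, battery life 12≥6, RAM 49≥41).
P7: not dominated (best battery life).
P8: not dominated.
P9: not dominated (best RAM).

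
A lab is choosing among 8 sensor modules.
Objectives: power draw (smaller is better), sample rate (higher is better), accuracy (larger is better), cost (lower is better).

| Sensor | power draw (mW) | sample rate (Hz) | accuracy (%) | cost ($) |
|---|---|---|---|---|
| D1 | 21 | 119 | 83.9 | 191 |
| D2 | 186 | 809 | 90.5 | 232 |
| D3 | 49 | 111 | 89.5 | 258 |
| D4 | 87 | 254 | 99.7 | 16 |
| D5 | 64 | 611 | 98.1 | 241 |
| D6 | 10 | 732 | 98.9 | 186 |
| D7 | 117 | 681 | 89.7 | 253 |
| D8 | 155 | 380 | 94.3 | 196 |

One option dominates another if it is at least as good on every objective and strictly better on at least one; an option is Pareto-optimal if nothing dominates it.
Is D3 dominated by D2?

D2 vs D3: D2 is worse on power draw (186 vs 49), so it does not dominate D3.

No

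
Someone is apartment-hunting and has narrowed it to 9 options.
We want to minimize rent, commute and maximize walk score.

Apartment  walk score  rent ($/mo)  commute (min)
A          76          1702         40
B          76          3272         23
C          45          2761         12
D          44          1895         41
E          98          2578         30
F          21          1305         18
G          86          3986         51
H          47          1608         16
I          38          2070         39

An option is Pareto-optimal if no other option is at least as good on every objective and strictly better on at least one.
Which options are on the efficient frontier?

A: not dominated.
B: not dominated.
C: not dominated (best commute).
D: dominated by A (walk score 76≥44, rent 1702≤1895, commute 40≤41).
E: not dominated (best walk score).
F: not dominated (best rent).
G: dominated by E (walk score 98≥86, rent 2578≤3986, commute 30≤51).
H: not dominated.
I: dominated by H (walk score 47≥38, rent 1608≤2070, commute 16≤39).

A, B, C, E, F, H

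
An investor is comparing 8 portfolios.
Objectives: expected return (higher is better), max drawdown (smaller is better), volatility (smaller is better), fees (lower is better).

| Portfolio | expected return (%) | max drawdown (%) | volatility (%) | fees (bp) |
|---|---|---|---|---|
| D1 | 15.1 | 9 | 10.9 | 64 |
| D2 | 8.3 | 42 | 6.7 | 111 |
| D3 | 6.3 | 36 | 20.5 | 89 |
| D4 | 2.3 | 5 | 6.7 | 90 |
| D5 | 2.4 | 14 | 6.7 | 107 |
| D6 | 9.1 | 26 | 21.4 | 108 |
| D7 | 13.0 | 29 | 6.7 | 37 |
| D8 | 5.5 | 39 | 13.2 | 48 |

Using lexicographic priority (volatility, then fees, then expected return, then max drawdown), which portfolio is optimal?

D7

First minimize volatility: best is 6.7, kept {D2, D4, D5, D7}.
Then minimize fees: best is 37, kept {D7}.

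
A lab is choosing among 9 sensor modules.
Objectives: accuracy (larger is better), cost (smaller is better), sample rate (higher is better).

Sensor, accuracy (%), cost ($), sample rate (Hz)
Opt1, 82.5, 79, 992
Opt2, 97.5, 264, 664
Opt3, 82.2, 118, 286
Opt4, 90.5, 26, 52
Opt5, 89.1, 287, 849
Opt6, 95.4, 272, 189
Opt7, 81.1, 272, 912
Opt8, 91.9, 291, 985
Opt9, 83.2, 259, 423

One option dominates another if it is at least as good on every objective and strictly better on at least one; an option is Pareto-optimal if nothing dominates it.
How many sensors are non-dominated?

6

Opt1: not dominated (best sample rate).
Opt2: not dominated (best accuracy).
Opt3: dominated by Opt1 (accuracy 82.5≥82.2, cost 79≤118, sample rate 992≥286).
Opt4: not dominated (best cost).
Opt5: not dominated.
Opt6: dominated by Opt2 (accuracy 97.5≥95.4, cost 264≤272, sample rate 664≥189).
Opt7: dominated by Opt1 (accuracy 82.5≥81.1, cost 79≤272, sample rate 992≥912).
Opt8: not dominated.
Opt9: not dominated.
Pareto-optimal: Opt1, Opt2, Opt4, Opt5, Opt8, Opt9 → 6.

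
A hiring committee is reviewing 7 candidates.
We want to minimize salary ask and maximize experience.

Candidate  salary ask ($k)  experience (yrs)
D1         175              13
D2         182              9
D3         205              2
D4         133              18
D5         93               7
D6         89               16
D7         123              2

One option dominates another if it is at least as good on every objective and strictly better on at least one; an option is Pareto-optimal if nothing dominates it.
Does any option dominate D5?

Yes

D6 vs D5: salary ask 89≤93, experience 16≥7 — D6 is at least as good on every objective and strictly better on at least one, so D6 dominates D5.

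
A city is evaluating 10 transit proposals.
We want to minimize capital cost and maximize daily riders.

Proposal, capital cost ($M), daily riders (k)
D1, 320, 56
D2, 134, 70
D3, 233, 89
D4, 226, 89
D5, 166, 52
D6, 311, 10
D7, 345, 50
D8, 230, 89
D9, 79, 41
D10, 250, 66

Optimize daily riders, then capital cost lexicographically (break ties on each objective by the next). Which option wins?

D4

First maximize daily riders: best is 89, kept {D3, D4, D8}.
Then minimize capital cost: best is 226, kept {D4}.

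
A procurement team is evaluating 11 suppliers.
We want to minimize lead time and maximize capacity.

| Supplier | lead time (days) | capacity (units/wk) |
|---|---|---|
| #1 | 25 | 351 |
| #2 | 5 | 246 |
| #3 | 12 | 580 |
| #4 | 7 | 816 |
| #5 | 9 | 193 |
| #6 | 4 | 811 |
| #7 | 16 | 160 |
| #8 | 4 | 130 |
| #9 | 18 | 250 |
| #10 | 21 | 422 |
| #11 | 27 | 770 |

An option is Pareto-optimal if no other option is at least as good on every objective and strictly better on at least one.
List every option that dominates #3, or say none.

#4, #6

#4: lead time 7≤12, capacity 816≥580 — dominates #3.
#6: lead time 4≤12, capacity 811≥580 — dominates #3.
Others (#1, #2, #5, #7, #8, #9, #10, #11) are each worse than #3 on at least one objective.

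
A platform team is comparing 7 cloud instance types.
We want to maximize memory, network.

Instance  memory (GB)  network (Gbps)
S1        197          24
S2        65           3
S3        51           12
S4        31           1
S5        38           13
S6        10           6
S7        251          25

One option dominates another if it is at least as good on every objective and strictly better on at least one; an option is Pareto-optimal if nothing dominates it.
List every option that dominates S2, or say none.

S1: memory 197≥65, network 24≥3 — dominates S2.
S7: memory 251≥65, network 25≥3 — dominates S2.
Others (S3, S4, S5, S6) are each worse than S2 on at least one objective.

S1, S7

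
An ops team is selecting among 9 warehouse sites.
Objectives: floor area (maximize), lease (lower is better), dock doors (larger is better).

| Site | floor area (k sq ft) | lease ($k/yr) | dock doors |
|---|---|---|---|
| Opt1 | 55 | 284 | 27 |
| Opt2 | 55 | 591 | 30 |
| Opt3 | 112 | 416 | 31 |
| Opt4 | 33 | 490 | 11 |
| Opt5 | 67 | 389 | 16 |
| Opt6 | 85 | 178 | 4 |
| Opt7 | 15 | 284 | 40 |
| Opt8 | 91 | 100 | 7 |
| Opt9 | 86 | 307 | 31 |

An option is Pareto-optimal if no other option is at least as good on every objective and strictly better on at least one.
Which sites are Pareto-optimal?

Opt1, Opt3, Opt7, Opt8, Opt9

Opt1: not dominated.
Opt2: dominated by Opt3 (floor area 112≥55, lease 416≤591, dock doors 31≥30).
Opt3: not dominated (best floor area).
Opt4: dominated by Opt1 (floor area 55≥33, lease 284≤490, dock doors 27≥11).
Opt5: dominated by Opt9 (floor area 86≥67, lease 307≤389, dock doors 31≥16).
Opt6: dominated by Opt8 (floor area 91≥85, lease 100≤178, dock doors 7≥4).
Opt7: not dominated (best dock doors).
Opt8: not dominated (best lease).
Opt9: not dominated.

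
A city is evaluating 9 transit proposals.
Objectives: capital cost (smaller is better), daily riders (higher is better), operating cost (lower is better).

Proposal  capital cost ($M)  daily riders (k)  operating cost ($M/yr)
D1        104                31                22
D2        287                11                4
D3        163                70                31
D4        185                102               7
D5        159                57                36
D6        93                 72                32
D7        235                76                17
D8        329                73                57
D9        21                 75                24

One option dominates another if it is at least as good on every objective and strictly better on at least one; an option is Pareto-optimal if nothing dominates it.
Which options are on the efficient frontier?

D1: not dominated.
D2: not dominated (best operating cost).
D3: dominated by D9 (capital cost 21≤163, daily riders 75≥70, operating cost 24≤31).
D4: not dominated (best daily riders).
D5: dominated by D6 (capital cost 93≤159, daily riders 72≥57, operating cost 32≤36).
D6: dominated by D9 (capital cost 21≤93, daily riders 75≥72, operating cost 24≤32).
D7: dominated by D4 (capital cost 185≤235, daily riders 102≥76, operating cost 7≤17).
D8: dominated by D4 (capital cost 185≤329, daily riders 102≥73, operating cost 7≤57).
D9: not dominated (best capital cost).

D1, D2, D4, D9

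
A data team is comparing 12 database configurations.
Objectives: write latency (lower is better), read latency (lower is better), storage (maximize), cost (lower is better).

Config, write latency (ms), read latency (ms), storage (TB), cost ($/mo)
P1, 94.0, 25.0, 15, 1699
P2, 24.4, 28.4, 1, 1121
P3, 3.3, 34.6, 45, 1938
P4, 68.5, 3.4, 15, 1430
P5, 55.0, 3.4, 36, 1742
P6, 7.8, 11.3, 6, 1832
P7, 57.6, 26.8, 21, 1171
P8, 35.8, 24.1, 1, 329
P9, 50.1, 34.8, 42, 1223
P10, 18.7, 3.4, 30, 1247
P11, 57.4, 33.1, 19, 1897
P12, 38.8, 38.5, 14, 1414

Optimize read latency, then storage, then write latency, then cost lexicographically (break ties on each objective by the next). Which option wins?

P5

First minimize read latency: best is 3.4, kept {P4, P5, P10}.
Then maximize storage: best is 36, kept {P5}.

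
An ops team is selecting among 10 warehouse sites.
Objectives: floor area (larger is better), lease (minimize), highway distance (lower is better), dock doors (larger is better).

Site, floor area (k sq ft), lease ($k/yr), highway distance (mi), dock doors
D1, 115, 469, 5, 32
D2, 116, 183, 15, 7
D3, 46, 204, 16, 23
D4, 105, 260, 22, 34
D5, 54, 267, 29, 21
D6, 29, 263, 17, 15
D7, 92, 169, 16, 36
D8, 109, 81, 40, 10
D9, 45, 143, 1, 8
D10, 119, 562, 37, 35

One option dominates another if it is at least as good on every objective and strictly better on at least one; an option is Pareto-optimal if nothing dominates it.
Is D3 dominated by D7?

Yes

D7 vs D3: floor area 92≥46, lease 169≤204, highway distance 16≤16, dock doors 36≥23 — D7 is at least as good on every objective with at least one strict improvement.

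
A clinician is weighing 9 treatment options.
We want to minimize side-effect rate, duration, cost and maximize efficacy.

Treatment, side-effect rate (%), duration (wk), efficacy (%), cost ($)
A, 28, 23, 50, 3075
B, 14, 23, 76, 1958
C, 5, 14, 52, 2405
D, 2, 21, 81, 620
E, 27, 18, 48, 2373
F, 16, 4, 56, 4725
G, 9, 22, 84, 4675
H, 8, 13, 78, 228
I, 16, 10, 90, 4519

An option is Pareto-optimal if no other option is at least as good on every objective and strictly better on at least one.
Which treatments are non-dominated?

A: dominated by B (side-effect rate 14≤28, duration 23≤23, efficacy 76≥50, cost 1958≤3075).
B: dominated by D (side-effect rate 2≤14, duration 21≤23, efficacy 81≥76, cost 620≤1958).
C: not dominated.
D: not dominated (best side-effect rate).
E: dominated by H (side-effect rate 8≤27, duration 13≤18, efficacy 78≥48, cost 228≤2373).
F: not dominated (best duration).
G: not dominated.
H: not dominated (best cost).
I: not dominated (best efficacy).

C, D, F, G, H, I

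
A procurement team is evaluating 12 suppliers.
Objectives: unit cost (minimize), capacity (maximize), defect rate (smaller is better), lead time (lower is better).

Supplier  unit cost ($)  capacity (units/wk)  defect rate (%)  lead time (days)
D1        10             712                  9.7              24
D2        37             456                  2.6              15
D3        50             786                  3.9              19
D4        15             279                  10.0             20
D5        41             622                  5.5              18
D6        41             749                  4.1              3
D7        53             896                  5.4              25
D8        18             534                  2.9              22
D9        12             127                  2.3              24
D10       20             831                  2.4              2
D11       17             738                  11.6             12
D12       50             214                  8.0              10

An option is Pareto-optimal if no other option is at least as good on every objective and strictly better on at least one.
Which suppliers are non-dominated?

D1, D4, D7, D8, D9, D10, D11

D1: not dominated (best unit cost).
D2: dominated by D10 (unit cost 20≤37, capacity 831≥456, defect rate 2.4≤2.6, lead time 2≤15).
D3: dominated by D10 (unit cost 20≤50, capacity 831≥786, defect rate 2.4≤3.9, lead time 2≤19).
D4: not dominated.
D5: dominated by D6 (unit cost 41≤41, capacity 749≥622, defect rate 4.1≤5.5, lead time 3≤18).
D6: dominated by D10 (unit cost 20≤41, capacity 831≥749, defect rate 2.4≤4.1, lead time 2≤3).
D7: not dominated (best capacity).
D8: not dominated.
D9: not dominated (best defect rate).
D10: not dominated (best lead time).
D11: not dominated.
D12: dominated by D6 (unit cost 41≤50, capacity 749≥214, defect rate 4.1≤8.0, lead time 3≤10).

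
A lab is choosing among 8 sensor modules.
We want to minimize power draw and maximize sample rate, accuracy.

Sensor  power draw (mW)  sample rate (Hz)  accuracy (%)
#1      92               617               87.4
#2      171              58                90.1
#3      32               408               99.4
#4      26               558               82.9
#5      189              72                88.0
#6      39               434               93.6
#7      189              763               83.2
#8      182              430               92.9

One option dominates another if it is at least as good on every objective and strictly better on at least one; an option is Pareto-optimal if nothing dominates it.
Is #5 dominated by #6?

#6 vs #5: power draw 39≤189, sample rate 434≥72, accuracy 93.6≥88.0 — #6 is at least as good on every objective with at least one strict improvement.

Yes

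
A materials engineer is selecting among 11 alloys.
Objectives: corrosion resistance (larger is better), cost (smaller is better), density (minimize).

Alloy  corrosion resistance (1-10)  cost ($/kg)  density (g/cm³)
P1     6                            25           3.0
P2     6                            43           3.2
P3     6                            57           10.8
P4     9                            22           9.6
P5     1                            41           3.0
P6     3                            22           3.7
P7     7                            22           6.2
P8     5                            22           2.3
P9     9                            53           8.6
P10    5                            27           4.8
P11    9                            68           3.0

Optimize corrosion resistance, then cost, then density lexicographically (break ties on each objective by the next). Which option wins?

First maximize corrosion resistance: best is 9, kept {P4, P9, P11}.
Then minimize cost: best is 22, kept {P4}.

P4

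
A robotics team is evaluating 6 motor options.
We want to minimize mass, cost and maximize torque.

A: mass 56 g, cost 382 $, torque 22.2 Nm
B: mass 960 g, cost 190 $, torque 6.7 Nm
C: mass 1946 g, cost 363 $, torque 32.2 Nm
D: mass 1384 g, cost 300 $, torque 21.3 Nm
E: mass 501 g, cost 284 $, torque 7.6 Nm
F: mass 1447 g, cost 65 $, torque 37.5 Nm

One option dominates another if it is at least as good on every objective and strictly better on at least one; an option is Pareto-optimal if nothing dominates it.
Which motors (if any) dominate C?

F: mass 1447≤1946, cost 65≤363, torque 37.5≥32.2 — dominates C.
Others (A, B, D, E) are each worse than C on at least one objective.

F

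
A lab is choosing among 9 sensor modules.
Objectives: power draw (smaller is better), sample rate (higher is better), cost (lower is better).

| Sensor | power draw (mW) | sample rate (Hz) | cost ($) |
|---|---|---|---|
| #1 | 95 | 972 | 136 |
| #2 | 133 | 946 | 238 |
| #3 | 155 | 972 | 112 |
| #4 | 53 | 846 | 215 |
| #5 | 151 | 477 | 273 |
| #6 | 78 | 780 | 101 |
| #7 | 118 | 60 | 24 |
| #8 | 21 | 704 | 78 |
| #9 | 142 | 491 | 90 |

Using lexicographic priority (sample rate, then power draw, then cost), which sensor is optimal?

First maximize sample rate: best is 972, kept {#1, #3}.
Then minimize power draw: best is 95, kept {#1}.

#1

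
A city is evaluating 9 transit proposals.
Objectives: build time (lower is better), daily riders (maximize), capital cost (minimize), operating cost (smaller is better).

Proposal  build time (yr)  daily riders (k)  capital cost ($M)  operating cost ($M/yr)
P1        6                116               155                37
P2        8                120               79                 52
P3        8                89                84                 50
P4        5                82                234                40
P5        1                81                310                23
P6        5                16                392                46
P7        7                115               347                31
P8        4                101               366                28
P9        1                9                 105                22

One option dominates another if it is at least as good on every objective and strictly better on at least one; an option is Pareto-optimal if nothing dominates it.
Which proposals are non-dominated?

P1, P2, P3, P4, P5, P7, P8, P9

P1: not dominated.
P2: not dominated (best daily riders).
P3: not dominated.
P4: not dominated.
P5: not dominated.
P6: dominated by P4 (build time 5≤5, daily riders 82≥16, capital cost 234≤392, operating cost 40≤46).
P7: not dominated.
P8: not dominated.
P9: not dominated (best operating cost).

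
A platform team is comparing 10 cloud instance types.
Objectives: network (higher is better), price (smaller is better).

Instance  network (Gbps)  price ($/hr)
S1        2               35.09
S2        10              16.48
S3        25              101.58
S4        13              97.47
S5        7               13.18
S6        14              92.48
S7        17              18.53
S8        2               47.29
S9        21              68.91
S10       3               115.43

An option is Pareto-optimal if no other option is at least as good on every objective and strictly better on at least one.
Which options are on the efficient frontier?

S2, S3, S5, S7, S9

S1: dominated by S2 (network 10≥2, price 16.48≤35.09).
S2: not dominated.
S3: not dominated (best network).
S4: dominated by S6 (network 14≥13, price 92.48≤97.47).
S5: not dominated (best price).
S6: dominated by S7 (network 17≥14, price 18.53≤92.48).
S7: not dominated.
S8: dominated by S1 (network 2≥2, price 35.09≤47.29).
S9: not dominated.
S10: dominated by S2 (network 10≥3, price 16.48≤115.43).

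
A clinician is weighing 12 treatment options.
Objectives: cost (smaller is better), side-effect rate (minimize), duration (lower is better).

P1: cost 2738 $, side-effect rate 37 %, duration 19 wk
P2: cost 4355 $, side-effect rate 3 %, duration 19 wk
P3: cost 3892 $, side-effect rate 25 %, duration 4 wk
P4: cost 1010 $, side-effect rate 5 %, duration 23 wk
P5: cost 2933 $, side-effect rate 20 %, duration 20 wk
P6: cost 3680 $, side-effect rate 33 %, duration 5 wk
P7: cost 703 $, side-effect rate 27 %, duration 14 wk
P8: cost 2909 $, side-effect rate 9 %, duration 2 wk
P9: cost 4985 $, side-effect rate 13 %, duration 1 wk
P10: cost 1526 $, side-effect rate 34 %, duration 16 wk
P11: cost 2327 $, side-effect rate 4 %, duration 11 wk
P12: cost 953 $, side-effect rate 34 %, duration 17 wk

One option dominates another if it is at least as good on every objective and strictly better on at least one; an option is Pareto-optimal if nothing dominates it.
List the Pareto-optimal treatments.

P2, P4, P7, P8, P9, P11

P1: dominated by P7 (cost 703≤2738, side-effect rate 27≤37, duration 14≤19).
P2: not dominated (best side-effect rate).
P3: dominated by P8 (cost 2909≤3892, side-effect rate 9≤25, duration 2≤4).
P4: not dominated.
P5: dominated by P8 (cost 2909≤2933, side-effect rate 9≤20, duration 2≤20).
P6: dominated by P8 (cost 2909≤3680, side-effect rate 9≤33, duration 2≤5).
P7: not dominated (best cost).
P8: not dominated.
P9: not dominated (best duration).
P10: dominated by P7 (cost 703≤1526, side-effect rate 27≤34, duration 14≤16).
P11: not dominated.
P12: dominated by P7 (cost 703≤953, side-effect rate 27≤34, duration 14≤17).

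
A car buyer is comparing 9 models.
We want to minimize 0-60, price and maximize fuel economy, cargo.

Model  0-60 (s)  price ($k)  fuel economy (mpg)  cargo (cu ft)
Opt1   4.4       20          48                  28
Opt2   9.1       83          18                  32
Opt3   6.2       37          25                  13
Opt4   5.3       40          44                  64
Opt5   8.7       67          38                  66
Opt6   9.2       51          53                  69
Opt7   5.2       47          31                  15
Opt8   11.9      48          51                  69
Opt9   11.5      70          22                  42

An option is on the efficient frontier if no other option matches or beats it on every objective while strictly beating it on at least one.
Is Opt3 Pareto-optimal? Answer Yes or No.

Opt1 vs Opt3: 0-60 4.4≤6.2, price 20≤37, fuel economy 48≥25, cargo 28≥13 — Opt1 is at least as good on every objective and strictly better on at least one, so Opt1 dominates Opt3.

No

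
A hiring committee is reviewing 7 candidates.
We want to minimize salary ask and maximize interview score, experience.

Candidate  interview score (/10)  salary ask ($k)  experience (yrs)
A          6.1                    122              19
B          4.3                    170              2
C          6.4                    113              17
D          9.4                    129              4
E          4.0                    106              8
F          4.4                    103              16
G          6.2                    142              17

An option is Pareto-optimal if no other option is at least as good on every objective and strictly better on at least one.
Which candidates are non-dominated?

A: not dominated (best experience).
B: dominated by A (interview score 6.1≥4.3, salary ask 122≤170, experience 19≥2).
C: not dominated.
D: not dominated (best interview score).
E: dominated by F (interview score 4.4≥4.0, salary ask 103≤106, experience 16≥8).
F: not dominated (best salary ask).
G: dominated by C (interview score 6.4≥6.2, salary ask 113≤142, experience 17≥17).

A, C, D, F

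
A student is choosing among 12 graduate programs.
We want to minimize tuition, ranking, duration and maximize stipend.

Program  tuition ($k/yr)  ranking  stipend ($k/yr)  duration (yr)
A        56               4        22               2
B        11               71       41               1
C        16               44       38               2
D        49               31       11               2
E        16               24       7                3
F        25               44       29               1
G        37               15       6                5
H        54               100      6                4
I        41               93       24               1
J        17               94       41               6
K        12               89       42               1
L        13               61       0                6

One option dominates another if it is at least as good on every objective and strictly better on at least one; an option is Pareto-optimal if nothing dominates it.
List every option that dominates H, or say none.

B: tuition 11≤54, ranking 71≤100, stipend 41≥6, duration 1≤4 — dominates H.
C: tuition 16≤54, ranking 44≤100, stipend 38≥6, duration 2≤4 — dominates H.
D: tuition 49≤54, ranking 31≤100, stipend 11≥6, duration 2≤4 — dominates H.
E: tuition 16≤54, ranking 24≤100, stipend 7≥6, duration 3≤4 — dominates H.
F: tuition 25≤54, ranking 44≤100, stipend 29≥6, duration 1≤4 — dominates H.
I: tuition 41≤54, ranking 93≤100, stipend 24≥6, duration 1≤4 — dominates H.
K: tuition 12≤54, ranking 89≤100, stipend 42≥6, duration 1≤4 — dominates H.
Others (A, G, J, L) are each worse than H on at least one objective.

B, C, D, E, F, I, K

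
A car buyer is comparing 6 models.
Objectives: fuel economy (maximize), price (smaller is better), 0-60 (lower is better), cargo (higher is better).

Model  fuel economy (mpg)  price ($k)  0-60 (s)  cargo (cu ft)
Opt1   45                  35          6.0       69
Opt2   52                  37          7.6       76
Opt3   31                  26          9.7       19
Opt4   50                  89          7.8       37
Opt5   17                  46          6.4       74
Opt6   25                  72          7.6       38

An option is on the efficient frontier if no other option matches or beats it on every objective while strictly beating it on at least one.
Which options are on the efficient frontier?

Opt1, Opt2, Opt3, Opt5

Opt1: not dominated (best 0-60).
Opt2: not dominated (best fuel economy).
Opt3: not dominated (best price).
Opt4: dominated by Opt2 (fuel economy 52≥50, price 37≤89, 0-60 7.6≤7.8, cargo 76≥37).
Opt5: not dominated.
Opt6: dominated by Opt1 (fuel economy 45≥25, price 35≤72, 0-60 6.0≤7.6, cargo 69≥38).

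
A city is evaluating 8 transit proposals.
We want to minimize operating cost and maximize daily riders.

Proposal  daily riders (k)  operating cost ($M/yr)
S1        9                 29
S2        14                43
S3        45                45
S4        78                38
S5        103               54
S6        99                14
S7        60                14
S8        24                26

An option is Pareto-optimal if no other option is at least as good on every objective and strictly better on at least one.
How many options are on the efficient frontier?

2

S1: dominated by S6 (daily riders 99≥9, operating cost 14≤29).
S2: dominated by S4 (daily riders 78≥14, operating cost 38≤43).
S3: dominated by S4 (daily riders 78≥45, operating cost 38≤45).
S4: dominated by S6 (daily riders 99≥78, operating cost 14≤38).
S5: not dominated (best daily riders).
S6: not dominated.
S7: dominated by S6 (daily riders 99≥60, operating cost 14≤14).
S8: dominated by S6 (daily riders 99≥24, operating cost 14≤26).
Pareto-optimal: S5, S6 → 2.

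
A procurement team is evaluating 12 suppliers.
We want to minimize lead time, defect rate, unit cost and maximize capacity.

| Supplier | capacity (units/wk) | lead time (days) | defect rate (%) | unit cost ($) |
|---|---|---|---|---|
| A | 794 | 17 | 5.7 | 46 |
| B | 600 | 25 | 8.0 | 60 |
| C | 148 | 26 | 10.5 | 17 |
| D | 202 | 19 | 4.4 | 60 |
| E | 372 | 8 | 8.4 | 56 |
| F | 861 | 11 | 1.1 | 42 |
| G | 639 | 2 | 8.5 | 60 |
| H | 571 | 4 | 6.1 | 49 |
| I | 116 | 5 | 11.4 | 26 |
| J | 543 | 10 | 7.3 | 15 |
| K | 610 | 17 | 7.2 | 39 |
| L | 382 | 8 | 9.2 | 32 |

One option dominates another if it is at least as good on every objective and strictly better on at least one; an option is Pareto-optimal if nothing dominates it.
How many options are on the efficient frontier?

7

A: dominated by F (capacity 861≥794, lead time 11≤17, defect rate 1.1≤5.7, unit cost 42≤46).
B: dominated by A (capacity 794≥600, lead time 17≤25, defect rate 5.7≤8.0, unit cost 46≤60).
C: dominated by J (capacity 543≥148, lead time 10≤26, defect rate 7.3≤10.5, unit cost 15≤17).
D: dominated by F (capacity 861≥202, lead time 11≤19, defect rate 1.1≤4.4, unit cost 42≤60).
E: dominated by H (capacity 571≥372, lead time 4≤8, defect rate 6.1≤8.4, unit cost 49≤56).
F: not dominated (best capacity).
G: not dominated (best lead time).
H: not dominated.
I: not dominated.
J: not dominated (best unit cost).
K: not dominated.
L: not dominated.
Pareto-optimal: F, G, H, I, J, K, L → 7.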